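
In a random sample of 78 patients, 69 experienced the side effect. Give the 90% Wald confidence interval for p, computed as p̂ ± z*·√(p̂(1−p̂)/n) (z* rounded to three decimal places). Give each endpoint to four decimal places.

With x = 69 successes in n = 78, p̂ = 0.88462.
SE(p̂) = √(0.88462·0.11538/78) = 0.036175.
z* = 1.645 at the 90% level.
Margin = 1.645·0.036175 = 0.05951.
Interval: 0.88462 ± 0.05951 → (0.8251, 0.9441).

(0.8251, 0.9441)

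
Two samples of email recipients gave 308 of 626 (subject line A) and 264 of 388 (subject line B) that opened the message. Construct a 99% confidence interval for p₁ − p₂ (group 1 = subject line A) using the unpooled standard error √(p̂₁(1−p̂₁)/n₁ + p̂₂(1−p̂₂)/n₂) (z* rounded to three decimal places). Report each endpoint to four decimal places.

p̂₁ = 308/626 = 0.49201, p̂₂ = 264/388 = 0.68041; p̂₁ − p̂₂ = -0.18840.
Unpooled SE = √(p̂₁(1−p̂₁)/n₁ + p̂₂(1−p̂₂)/n₂) = √(0.000399259 + 0.000560442) = 0.030979.
The 99% critical value is z* = 2.576. Margin of error = 0.07980.
So the interval runs from -0.2682 to -0.1086.

(-0.2682, -0.1086)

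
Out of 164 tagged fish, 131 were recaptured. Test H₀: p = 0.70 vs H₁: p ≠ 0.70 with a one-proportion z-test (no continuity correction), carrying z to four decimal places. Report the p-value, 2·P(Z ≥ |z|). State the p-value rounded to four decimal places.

p-value = 0.0058

The sample proportion is 131/164 = 0.79878.
Null standard error: √(0.70·0.30/164) = √0.001280488 = 0.035784.
Test statistic (full precision, shown to 4 dp): z = (131/164 − 0.70)/SE₀ ≈ 2.7605.
From the standard normal, 2·P(Z ≥ |z|) = 0.0058.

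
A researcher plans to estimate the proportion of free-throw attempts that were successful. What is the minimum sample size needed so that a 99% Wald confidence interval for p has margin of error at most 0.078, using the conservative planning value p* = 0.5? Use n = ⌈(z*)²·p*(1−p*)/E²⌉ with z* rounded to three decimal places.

n = 273

For 99% confidence, z* = 2.576.
p*(1−p*) = 0.2500.
Required n before rounding: 6.635776 × 0.2500 / 0.078² = 272.673.
Rounding up, n = 273.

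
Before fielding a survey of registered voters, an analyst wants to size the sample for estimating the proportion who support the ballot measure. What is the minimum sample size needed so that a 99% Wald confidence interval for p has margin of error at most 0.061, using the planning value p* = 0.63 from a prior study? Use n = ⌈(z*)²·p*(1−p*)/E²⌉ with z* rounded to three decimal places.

n = 416

For 99% confidence, z* = 2.576.
p*(1−p*) = 0.2331.
Required n before rounding: 6.635776 × 0.2331 / 0.061² = 415.695.
⌈415.695⌉ = 416.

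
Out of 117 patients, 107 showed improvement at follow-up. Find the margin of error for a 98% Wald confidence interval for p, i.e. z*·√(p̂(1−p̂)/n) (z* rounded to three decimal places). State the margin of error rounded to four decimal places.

ME = 0.0601

With x = 107 successes in n = 117, p̂ = 0.91453.
SE = √(p̂(1−p̂)/n) = √(0.078165/117) = 0.025847.
For 98% confidence, z* = 2.326.
So ME = 0.0601.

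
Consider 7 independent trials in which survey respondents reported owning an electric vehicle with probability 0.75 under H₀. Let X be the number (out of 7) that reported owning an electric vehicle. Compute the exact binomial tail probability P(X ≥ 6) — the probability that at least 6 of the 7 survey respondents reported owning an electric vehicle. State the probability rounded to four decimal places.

X ~ Binomial(n=7, p=0.75).
P(X ≥ 6) = C(7,6)·0.75^6·0.25^1 + C(7,7)·0.75^7·0.25^0.
= 0.311462 + 0.133484 = 0.4449.

P = 0.4449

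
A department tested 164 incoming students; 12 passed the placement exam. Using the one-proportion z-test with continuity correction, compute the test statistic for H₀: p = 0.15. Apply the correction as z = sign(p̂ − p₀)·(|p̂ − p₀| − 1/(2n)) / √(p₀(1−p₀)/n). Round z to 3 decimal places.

p̂ = 12/164 = 0.07317. p̂ − p₀ = -0.076829.
Continuity correction 1/(2n) = 1/328 = 0.003049.
Corrected numerator: |-0.076829| − 0.003049 = 0.073780.
SE₀ = √(0.15·0.85/164) = 0.027883.
z = −0.073780/0.027883 = -2.646.

z = -2.646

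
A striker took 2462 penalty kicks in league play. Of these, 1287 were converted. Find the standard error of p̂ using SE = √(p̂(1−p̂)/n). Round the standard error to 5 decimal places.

SE = 0.01007

Sample proportion p̂ = 1287/2462 = 0.52275.
p̂(1−p̂) = 0.249482.
SE = √(0.249482/2462) = 0.01007.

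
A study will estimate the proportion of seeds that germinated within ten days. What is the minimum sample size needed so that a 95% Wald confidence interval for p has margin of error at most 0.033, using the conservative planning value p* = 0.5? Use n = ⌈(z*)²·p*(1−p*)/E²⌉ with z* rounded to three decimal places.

z* = 1.960 at the 95% level.
p*(1−p*) = 0.50·0.50 = 0.2500.
(z*)²·p*(1−p*)/E² = 3.841600·0.2500/0.001089 = 881.910.
⌈881.910⌉ = 882.

n = 882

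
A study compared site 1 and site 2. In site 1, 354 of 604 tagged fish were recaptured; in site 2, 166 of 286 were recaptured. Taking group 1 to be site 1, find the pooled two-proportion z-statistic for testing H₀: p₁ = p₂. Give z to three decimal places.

Sample proportions: p̂₁ = 354/604 = 0.58609 and p̂₂ = 166/286 = 0.58042.
Pooling: p̂ = 520/890 = 0.58427.
SE = √[p̂(1−p̂)(1/n₁+1/n₂)] = √[0.58427·0.41573·(1/604+1/286)] ≈ 0.035376.
z = 0.00567/0.035376 = 0.160.

z = 0.160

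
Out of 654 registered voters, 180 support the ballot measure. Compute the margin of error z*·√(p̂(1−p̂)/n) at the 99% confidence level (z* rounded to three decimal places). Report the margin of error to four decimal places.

ME = 0.0450

Sample proportion p̂ = 180/654 = 0.27523.
Standard error of p̂: √(0.199478/654) = √0.000305012 = 0.017465.
z* = 2.576 at the 99% level.
So ME = 0.0450.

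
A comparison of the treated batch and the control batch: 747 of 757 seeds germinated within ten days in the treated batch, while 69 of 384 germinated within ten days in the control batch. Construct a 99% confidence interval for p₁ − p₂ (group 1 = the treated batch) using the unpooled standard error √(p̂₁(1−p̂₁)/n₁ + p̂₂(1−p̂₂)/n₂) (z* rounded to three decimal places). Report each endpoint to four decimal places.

p̂₁ = 0.98679, p̂₂ = 0.17969, so the observed difference is 0.80710.
SE = √(0.000017220 + 0.000383854) = √0.000401074 = 0.020027.
The 99% critical value is z* = 2.576. Margin = 2.576·0.020027 = 0.05159.
So the interval runs from 0.7555 to 0.8587.

(0.7555, 0.8587)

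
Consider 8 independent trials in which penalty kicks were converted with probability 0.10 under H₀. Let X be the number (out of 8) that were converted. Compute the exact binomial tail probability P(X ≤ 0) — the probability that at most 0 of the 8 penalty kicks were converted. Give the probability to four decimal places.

P = 0.4305

X is binomial with n = 8 and p = 0.10.
P(X ≤ 0) = C(8,0)·0.10^0·0.90^8.
= 0.430467 = 0.4305.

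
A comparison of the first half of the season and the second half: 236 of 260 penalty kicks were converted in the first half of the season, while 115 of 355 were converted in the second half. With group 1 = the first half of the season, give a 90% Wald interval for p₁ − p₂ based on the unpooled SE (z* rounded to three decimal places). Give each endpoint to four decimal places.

p̂₁ = 236/260 = 0.90769, p̂₂ = 115/355 = 0.32394; p̂₁ − p̂₂ = 0.58375.
SE = √(0.000322258 + 0.000616913) = √0.000939171 = 0.030646.
z* = 1.645 at the 90% level. Margin of error = 0.05041.
CI: 0.58375 ± 0.05041 = (0.5333, 0.6342).

(0.5333, 0.6342)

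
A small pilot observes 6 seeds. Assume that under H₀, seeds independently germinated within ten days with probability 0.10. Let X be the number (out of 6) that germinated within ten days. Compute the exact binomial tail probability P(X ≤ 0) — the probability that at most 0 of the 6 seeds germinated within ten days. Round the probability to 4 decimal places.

P = 0.5314

X is binomial with n = 6 and p = 0.10.
P(X ≤ 0) = C(6,0)·0.10^0·0.90^6.
= 0.531441 = 0.5314.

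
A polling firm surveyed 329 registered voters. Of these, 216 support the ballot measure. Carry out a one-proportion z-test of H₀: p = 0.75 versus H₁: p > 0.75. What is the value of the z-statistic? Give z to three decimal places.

p̂ = 216/329 = 0.65653.
SE₀ = √(0.75·0.25/329) = 0.023873.
Test statistic: z = -0.09347/0.023873 = -3.915.

z = -3.915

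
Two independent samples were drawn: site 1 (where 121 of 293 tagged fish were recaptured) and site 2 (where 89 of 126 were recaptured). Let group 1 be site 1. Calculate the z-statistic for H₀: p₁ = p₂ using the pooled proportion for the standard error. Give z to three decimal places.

p̂₁ = 121/293 = 0.41297, p̂₂ = 89/126 = 0.70635.
Pooled p̂ = (121+89)/(293+126) = 210/419 = 0.50119.
Pooled SE = √[0.2499986·0.01134948] ≈ 0.053267.
z = -0.29338/0.053267 = -5.508.

z = -5.508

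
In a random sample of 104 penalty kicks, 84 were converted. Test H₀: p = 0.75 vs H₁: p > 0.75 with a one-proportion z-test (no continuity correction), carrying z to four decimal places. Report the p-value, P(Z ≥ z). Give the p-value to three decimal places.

p-value = 0.087

Sample proportion p̂ = 84/104 = 0.80769.
Null standard error: √(0.75·0.25/104) = √0.001802885 = 0.042460.
Test statistic (full precision, shown to 4 dp): z = (84/104 − 0.75)/SE₀ ≈ 1.3587.
p-value = P(Z ≥ z) with z = 1.3587 → 0.087.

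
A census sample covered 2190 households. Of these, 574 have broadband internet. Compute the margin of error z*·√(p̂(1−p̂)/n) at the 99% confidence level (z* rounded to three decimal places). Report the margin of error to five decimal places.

ME = 0.02421

p̂ = 574/2190 = 0.26210.
SE = √(p̂(1−p̂)/n) = √(0.193404/2190) = 0.009397.
For 99% confidence, z* = 2.576.
ME = 2.576·0.009397 = 0.02421.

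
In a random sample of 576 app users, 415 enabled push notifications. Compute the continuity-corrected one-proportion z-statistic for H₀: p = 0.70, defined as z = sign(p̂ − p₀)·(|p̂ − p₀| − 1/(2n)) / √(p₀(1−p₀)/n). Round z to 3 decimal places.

z = 1.027

With x = 415 successes in n = 576, p̂ = 0.72049. p̂ − p₀ = 0.020486.
Continuity correction 1/(2n) = 1/1152 = 0.000868.
Corrected numerator: |0.020486| − 0.000868 = 0.019618.
SE₀ = √(0.70·0.30/576) = 0.019094.
z = (+)0.019618/0.019094 = 1.027.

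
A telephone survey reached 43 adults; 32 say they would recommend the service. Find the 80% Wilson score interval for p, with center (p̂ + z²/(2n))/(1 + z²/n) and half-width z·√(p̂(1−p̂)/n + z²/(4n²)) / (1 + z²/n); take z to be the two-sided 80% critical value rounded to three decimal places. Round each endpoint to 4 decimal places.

p̂ = 32/43 = 0.74419; z = 1.282, so z² = 1.643524.
1 + z²/n = 1.038221.
Center = (0.74419 + 0.019111)/1.038221 = 0.73520.
Radicand: p̂(1−p̂)/n + z²/(4n²) = 0.004427283 + 0.000222218 = 0.004649501.
Half-width = 1.282·√0.004649501/1.038221 = 0.08420.
CI: 0.73520 ± 0.08420 = (0.6510, 0.8194).

(0.6510, 0.8194)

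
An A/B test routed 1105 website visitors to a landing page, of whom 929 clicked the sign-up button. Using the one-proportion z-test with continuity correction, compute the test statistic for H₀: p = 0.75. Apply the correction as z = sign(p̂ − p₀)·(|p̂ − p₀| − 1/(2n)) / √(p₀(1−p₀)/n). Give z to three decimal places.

z = 6.930

p̂ = 929/1105 = 0.84072. p̂ − p₀ = 0.090724.
1/(2n) = 0.000452.
Corrected numerator: |0.090724| − 0.000452 = 0.090272.
Null standard error: √(0.75·0.25/1105) = √0.000169683 = 0.013026.
z = (+)0.090272/0.013026 = 6.930.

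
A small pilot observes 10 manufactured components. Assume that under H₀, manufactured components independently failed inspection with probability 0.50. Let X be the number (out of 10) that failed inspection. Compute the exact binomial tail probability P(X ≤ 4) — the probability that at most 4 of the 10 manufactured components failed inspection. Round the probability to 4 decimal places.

P = 0.3770

X is binomial with n = 10 and p = 0.50.
P(X ≤ 4) = Σ_{j=0}^{4} C(10,j)·0.50^j·0.50^{10−j}.
= 0.000977 + 0.009766 + 0.043945 + 0.117188 + 0.205078 = 0.3770.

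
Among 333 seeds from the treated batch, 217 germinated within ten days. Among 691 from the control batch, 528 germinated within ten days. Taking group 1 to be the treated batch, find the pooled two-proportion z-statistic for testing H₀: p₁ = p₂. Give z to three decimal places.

z = -3.786

p̂₁ = 217/333 = 0.65165, p̂₂ = 528/691 = 0.76411.
Pooled p̂ = (217+528)/(333+691) = 745/1024 = 0.72754.
Pooled SE = √[0.1982260·0.00445018] ≈ 0.029701.
z = (p̂₁ − p̂₂)/SE = (0.65165 − 0.76411)/0.029701 = -0.11246/0.029701 = -3.786.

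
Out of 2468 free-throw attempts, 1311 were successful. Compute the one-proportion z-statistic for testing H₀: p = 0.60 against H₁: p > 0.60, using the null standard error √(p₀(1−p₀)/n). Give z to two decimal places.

With x = 1311 successes in n = 2468, p̂ = 0.53120.
SE₀ = √(0.60·0.40/2468) = 0.009861.
z = (p̂ − p₀)/SE = (0.53120 − 0.60)/0.009861 = -6.98.

z = -6.98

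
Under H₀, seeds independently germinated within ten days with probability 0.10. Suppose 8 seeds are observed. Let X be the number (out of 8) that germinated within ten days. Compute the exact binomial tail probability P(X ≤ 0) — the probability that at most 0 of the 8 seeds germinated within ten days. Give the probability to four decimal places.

P = 0.4305

X is binomial with n = 8 and p = 0.10.
P(X ≤ 0) = C(8,0)·0.10^0·0.90^8.
= 0.430467 = 0.4305.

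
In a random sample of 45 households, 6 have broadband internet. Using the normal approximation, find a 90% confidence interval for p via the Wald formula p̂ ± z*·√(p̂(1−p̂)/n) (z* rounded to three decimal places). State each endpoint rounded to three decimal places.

Sample proportion p̂ = 6/45 = 0.13333.
SE = √(p̂(1−p̂)/n) = √(0.115556/45) = 0.050674.
z* = 1.645 at the 90% level.
Margin = 1.645·0.050674 = 0.08336.
So the interval runs from 0.050 to 0.217.

(0.050, 0.217)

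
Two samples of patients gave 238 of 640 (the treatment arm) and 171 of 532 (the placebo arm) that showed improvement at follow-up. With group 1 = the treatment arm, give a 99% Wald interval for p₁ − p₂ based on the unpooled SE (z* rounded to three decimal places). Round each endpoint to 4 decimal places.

p̂₁ = 0.37188, p̂₂ = 0.32143, so the observed difference is 0.05045.
Unpooled SE = √(p̂₁(1−p̂₁)/n₁ + p̂₂(1−p̂₂)/n₂) = √(0.000364975 + 0.000409985) = 0.027838.
For 99% confidence, z* = 2.576. Margin of error = 0.07171.
So the interval runs from -0.0213 to 0.1222.

(-0.0213, 0.1222)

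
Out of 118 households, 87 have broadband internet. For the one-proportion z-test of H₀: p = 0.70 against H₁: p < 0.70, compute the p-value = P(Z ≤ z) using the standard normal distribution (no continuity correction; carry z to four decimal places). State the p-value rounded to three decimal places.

Sample proportion p̂ = 87/118 = 0.73729.
SE₀ = √(0.70·0.30/118) = 0.042186.
z = (p̂ − p₀)/SE = (87/118 − 0.70)/0.042186 ≈ 0.8839.
From the standard normal, P(Z ≤ z) = 0.812.

p-value = 0.812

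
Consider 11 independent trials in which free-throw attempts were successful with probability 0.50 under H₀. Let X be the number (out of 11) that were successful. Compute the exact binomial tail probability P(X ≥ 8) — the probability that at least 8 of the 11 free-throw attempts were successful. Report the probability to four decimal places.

P = 0.1133

X ~ Binomial(n=11, p=0.50).
P(X ≥ 8) = C(11,8)·0.50^8·0.50^3 + C(11,9)·0.50^9·0.50^2 + C(11,10)·0.50^10·0.50^1 + C(11,11)·0.50^11·0.50^0.
= 0.080566 + 0.026855 + 0.005371 + 0.000488 = 0.1133.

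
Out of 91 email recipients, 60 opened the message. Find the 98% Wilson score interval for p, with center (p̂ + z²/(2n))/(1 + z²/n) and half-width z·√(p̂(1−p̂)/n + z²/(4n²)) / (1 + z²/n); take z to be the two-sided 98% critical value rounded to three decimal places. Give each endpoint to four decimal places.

(0.5378, 0.7630)

p̂ = 60/91 = 0.65934; z = 2.326, so z² = 5.410276.
Denominator 1 + z²/n = 1 + 5.410276/91 = 1.059454.
Center = (0.65934 + 0.029727)/1.059454 = 0.65040.
Radicand: p̂(1−p̂)/n + z²/(4n²) = 0.002468248 + 0.000163334 = 0.002631582.
Half-width = 2.326·√0.002631582/1.059454 = 0.11263.
So the interval runs from 0.5378 to 0.7630.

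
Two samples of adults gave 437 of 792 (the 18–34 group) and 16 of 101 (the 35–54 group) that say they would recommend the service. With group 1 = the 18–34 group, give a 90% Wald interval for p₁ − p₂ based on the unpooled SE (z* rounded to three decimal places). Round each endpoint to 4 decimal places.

p̂₁ = 0.55177, p̂₂ = 0.15842, so the observed difference is 0.39335.
Unpooled SE = √(p̂₁(1−p̂₁)/n₁ + p̂₂(1−p̂₂)/n₂) = √(0.000312273 + 0.001320003) = 0.040401.
z* = 1.645 at the 90% level. Margin of error = 0.06646.
So the interval runs from 0.3269 to 0.4598.

(0.3269, 0.4598)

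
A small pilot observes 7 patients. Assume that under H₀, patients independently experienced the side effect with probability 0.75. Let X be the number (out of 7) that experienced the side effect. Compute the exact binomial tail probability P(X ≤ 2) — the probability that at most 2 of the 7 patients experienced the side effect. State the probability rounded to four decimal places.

P = 0.0129

X ~ Binomial(n=7, p=0.75).
P(X ≤ 2) = C(7,0)·0.75^0·0.25^7 + C(7,1)·0.75^1·0.25^6 + C(7,2)·0.75^2·0.25^5.
= 0.000061 + 0.001282 + 0.011536 = 0.0129.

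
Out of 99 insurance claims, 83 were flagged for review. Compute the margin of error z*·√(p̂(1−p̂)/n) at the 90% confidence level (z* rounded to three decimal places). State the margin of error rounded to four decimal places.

p̂ = 83/99 = 0.83838.
Standard error of p̂: √(0.135496/99) = √0.001368650 = 0.036995.
The 90% critical value is z* = 1.645.
So ME = 0.0609.

ME = 0.0609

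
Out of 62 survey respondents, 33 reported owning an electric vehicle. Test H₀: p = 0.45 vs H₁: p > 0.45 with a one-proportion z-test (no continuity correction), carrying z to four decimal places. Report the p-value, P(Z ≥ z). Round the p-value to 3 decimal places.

p-value = 0.096

The sample proportion is 33/62 = 0.53226.
SE₀ = √(0.45·0.55/62) = 0.063182.
z = (p̂ − p₀)/SE = (33/62 − 0.45)/0.063182 ≈ 1.3019.
p-value = P(Z ≥ z) with z = 1.3019 → 0.096.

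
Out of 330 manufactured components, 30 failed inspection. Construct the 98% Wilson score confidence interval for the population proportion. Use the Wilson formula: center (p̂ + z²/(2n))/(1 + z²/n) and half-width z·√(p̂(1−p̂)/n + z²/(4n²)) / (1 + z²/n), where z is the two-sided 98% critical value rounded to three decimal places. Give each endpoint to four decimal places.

(0.0604, 0.1346)

Here p̂ = 30/330 = 0.09091 and z = 2.326 (z² = 5.410276).
1 + z²/n = 1.016395.
Adjusted center: (0.09091 + z²/(2n))/1.016395 = 0.09751.
Radicand: p̂(1−p̂)/n + z²/(4n²) = 0.000250438 + 0.000012420 = 0.000262858.
Half-width = 2.326·√0.000262858/1.016395 = 0.03710.
CI: 0.09751 ± 0.03710 = (0.0604, 0.1346).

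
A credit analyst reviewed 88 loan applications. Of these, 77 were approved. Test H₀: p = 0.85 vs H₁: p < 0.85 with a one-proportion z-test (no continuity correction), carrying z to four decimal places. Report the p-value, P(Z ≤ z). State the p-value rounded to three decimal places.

p-value = 0.744

Sample proportion p̂ = 77/88 = 0.87500.
Null standard error: √(0.85·0.15/88) = √0.001448864 = 0.038064.
Test statistic (full precision, shown to 4 dp): z = (77/88 − 0.85)/SE₀ ≈ 0.6568.
From the standard normal, P(Z ≤ z) = 0.744.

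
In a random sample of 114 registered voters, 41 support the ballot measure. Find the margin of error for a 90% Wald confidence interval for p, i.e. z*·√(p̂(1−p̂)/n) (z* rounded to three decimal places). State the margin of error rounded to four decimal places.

The sample proportion is 41/114 = 0.35965.
Standard error of p̂: √(0.230302/114) = √0.002020190 = 0.044947.
z* = 1.645 at the 90% level.
So ME = 0.0739.

ME = 0.0739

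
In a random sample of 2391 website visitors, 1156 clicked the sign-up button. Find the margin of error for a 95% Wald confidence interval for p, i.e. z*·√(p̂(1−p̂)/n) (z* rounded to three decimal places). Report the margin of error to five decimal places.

p̂ = 1156/2391 = 0.48348.
Standard error of p̂: √(0.249727/2391) = √0.000104445 = 0.010220.
The 95% critical value is z* = 1.960.
So ME = 0.02003.

ME = 0.02003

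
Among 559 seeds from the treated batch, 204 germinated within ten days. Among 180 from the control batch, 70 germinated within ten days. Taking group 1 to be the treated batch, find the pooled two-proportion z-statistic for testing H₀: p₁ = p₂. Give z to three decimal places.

p̂₁ = 204/559 = 0.36494, p̂₂ = 70/180 = 0.38889.
Pooling: p̂ = 274/739 = 0.37077.
SE = √[p̂(1−p̂)(1/n₁+1/n₂)] = √[0.37077·0.62923·(1/559+1/180)] ≈ 0.041394.
z = (p̂₁ − p̂₂)/SE = (0.36494 − 0.38889)/0.041394 = -0.02395/0.041394 = -0.579.

z = -0.579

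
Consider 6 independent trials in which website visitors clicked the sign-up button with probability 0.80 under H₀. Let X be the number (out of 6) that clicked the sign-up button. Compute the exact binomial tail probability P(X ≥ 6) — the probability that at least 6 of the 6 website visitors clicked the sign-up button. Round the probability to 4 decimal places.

X is binomial with n = 6 and p = 0.80.
P(X ≥ 6) = C(6,6)·0.80^6·0.20^0.
= 0.262144 = 0.2621.

P = 0.2621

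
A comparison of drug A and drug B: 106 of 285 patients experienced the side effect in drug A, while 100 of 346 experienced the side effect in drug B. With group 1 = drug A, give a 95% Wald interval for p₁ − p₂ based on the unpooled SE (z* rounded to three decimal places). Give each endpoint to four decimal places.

p̂₁ = 106/285 = 0.37193, p̂₂ = 100/346 = 0.28902; p̂₁ − p̂₂ = 0.08291.
Unpooled SE = √(p̂₁(1−p̂₁)/n₁ + p̂₂(1−p̂₂)/n₂) = √(0.000819642 + 0.000593891) = 0.037597.
z* = 1.960 at the 95% level. Margin = 1.960·0.037597 = 0.07369.
Interval: 0.08291 ± 0.07369 → (0.0092, 0.1566).

(0.0092, 0.1566)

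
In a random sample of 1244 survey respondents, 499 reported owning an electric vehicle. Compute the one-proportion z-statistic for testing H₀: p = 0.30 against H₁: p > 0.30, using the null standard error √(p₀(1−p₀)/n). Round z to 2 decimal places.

Sample proportion p̂ = 499/1244 = 0.40113.
Null standard error: √(0.30·0.70/1244) = √0.000168810 = 0.012993.
z = (0.40113 − 0.30)/0.012993 = 0.10113/0.012993 = 7.78.

z = 7.78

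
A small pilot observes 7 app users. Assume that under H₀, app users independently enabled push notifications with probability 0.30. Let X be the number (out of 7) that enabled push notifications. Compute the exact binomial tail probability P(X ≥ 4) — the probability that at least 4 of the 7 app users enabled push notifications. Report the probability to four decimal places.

P = 0.1260

X ~ Binomial(n=7, p=0.30).
P(X ≥ 4) = C(7,4)·0.30^4·0.70^3 + C(7,5)·0.30^5·0.70^2 + C(7,6)·0.30^6·0.70^1 + C(7,7)·0.30^7·0.70^0.
= 0.097240 + 0.025005 + 0.003572 + 0.000219 = 0.1260.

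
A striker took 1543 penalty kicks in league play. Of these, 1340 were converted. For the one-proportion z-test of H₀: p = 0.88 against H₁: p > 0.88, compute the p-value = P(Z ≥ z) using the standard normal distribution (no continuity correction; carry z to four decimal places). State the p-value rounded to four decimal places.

With x = 1340 successes in n = 1543, p̂ = 0.86844.
Under H₀, SE = √(p₀(1−p₀)/n) = √(0.88·0.12/1543) = √0.000068438 = 0.008273.
Test statistic (full precision, shown to 4 dp): z = (1340/1543 − 0.88)/SE₀ ≈ -1.3976.
From the standard normal, P(Z ≥ z) = 0.9189.

p-value = 0.9189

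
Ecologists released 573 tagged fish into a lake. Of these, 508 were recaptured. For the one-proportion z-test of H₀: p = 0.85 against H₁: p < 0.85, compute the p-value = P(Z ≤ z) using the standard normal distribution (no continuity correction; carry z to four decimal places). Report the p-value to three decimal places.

The sample proportion is 508/573 = 0.88656.
SE₀ = √(0.85·0.15/573) = 0.014917.
Test statistic (full precision, shown to 4 dp): z = (508/573 − 0.85)/SE₀ ≈ 2.4510.
p-value = P(Z ≤ z) with z = 2.4510 → 0.993.

p-value = 0.993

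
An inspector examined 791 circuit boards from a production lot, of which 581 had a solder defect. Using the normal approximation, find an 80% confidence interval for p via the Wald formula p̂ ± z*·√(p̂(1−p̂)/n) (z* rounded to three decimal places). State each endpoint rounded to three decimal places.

With x = 581 successes in n = 791, p̂ = 0.73451.
Standard error of p̂: √(0.195004/791) = √0.000246528 = 0.015701.
The 80% critical value is z* = 1.282.
Margin of error: 1.282 × 0.015701 = 0.02013.
CI: 0.73451 ± 0.02013 = (0.714, 0.755).

(0.714, 0.755)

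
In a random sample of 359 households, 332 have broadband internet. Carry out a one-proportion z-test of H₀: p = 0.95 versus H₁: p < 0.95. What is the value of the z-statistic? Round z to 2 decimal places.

Sample proportion p̂ = 332/359 = 0.92479.
SE₀ = √(0.95·0.05/359) = 0.011503.
Test statistic: z = -0.02521/0.011503 = -2.19.

z = -2.19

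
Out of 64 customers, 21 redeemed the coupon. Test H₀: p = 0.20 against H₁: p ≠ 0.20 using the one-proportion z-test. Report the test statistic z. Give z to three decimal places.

z = 2.562

With x = 21 successes in n = 64, p̂ = 0.32812.
SE₀ = √(0.20·0.80/64) = 0.050000.
z = (p̂ − p₀)/SE = (0.32812 − 0.20)/0.050000 = 2.562.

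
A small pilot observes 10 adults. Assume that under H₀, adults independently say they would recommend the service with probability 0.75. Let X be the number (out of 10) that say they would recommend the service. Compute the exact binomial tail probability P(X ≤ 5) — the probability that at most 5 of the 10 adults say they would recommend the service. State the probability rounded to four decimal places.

X is binomial with n = 10 and p = 0.75.
P(X ≤ 5) = Σ_{j=0}^{5} C(10,j)·0.75^j·0.25^{10−j}.
= 0.000001 + 0.000029 + 0.000386 + 0.003090 + 0.016222 + 0.058399 = 0.0781.

P = 0.0781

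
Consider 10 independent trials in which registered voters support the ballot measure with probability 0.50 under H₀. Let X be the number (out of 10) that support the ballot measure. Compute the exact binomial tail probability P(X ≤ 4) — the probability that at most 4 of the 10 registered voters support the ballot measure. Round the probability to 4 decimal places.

P = 0.3770

X ~ Binomial(n=10, p=0.50).
P(X ≤ 4) = Σ_{j=0}^{4} C(10,j)·0.50^j·0.50^{10−j}.
= 0.000977 + 0.009766 + 0.043945 + 0.117188 + 0.205078 = 0.3770.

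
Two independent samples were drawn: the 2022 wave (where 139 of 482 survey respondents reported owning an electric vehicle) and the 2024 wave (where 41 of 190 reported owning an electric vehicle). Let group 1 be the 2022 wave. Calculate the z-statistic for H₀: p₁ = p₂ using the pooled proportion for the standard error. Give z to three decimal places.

z = 1.914

Sample proportions: p̂₁ = 139/482 = 0.28838 and p̂₂ = 41/190 = 0.21579.
Pooled p̂ = (139+41)/(482+190) = 180/672 = 0.26786.
Pooled SE = √[0.1961097·0.00733785] ≈ 0.037934.
z = (p̂₁ − p̂₂)/SE = (0.28838 − 0.21579)/0.037934 = 0.07259/0.037934 = 1.914.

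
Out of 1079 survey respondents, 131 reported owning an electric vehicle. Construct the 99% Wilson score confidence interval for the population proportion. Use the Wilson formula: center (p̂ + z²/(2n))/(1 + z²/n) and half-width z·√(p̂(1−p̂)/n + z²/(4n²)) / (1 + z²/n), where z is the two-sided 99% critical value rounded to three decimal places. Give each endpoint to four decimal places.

p̂ = 131/1079 = 0.12141; z = 2.576, so z² = 6.635776.
Denominator 1 + z²/n = 1 + 6.635776/1079 = 1.006150.
Center = (0.12141 + 0.003075)/1.006150 = 0.12372.
Radicand: p̂(1−p̂)/n + z²/(4n²) = 0.000098859 + 0.000001425 = 0.000100284.
Half-width = z·√(radicand)/denom = 2.576·0.010014/1.006150 = 0.02564.
So the interval runs from 0.0981 to 0.1494.

(0.0981, 0.1494)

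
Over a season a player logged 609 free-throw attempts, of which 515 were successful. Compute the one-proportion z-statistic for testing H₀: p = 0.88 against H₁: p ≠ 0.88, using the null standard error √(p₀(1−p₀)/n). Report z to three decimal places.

z = -2.609

The sample proportion is 515/609 = 0.84565.
Null standard error: √(0.88·0.12/609) = √0.000173399 = 0.013168.
Test statistic: z = -0.03435/0.013168 = -2.609.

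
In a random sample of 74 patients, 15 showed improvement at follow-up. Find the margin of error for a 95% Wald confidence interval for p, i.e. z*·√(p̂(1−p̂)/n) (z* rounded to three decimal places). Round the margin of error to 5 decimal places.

ME = 0.09160

p̂ = 15/74 = 0.20270.
SE(p̂) = √(0.20270·0.79730/74) = 0.046733.
The 95% critical value is z* = 1.960.
So ME = 0.09160.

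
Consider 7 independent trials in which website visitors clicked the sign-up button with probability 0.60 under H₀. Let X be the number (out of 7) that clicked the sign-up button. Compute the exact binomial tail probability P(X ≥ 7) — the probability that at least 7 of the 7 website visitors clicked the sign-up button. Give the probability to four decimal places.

P = 0.0280

X is binomial with n = 7 and p = 0.60.
P(X ≥ 7) = C(7,7)·0.60^7·0.40^0.
= 0.027994 = 0.0280.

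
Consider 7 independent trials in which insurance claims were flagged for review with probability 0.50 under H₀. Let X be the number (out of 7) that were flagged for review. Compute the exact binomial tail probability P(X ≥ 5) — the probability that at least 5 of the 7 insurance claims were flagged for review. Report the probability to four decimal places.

P = 0.2266

X ~ Binomial(n=7, p=0.50).
P(X ≥ 5) = C(7,5)·0.50^5·0.50^2 + C(7,6)·0.50^6·0.50^1 + C(7,7)·0.50^7·0.50^0.
= 0.164062 + 0.054688 + 0.007812 = 0.2266.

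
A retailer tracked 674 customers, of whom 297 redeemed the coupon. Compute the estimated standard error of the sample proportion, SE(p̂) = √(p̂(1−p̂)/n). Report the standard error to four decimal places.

SE = 0.0191

The sample proportion is 297/674 = 0.44065.
p̂(1−p̂) = 0.246478.
Dividing by n and taking the root: √0.000365694 = 0.0191.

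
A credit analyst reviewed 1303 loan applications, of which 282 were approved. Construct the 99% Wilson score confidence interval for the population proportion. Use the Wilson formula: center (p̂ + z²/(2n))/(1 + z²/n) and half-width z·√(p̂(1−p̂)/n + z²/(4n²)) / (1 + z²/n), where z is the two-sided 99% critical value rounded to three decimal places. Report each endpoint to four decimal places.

(0.1885, 0.2472)

p̂ = 282/1303 = 0.21642; z = 2.576, so z² = 6.635776.
Denominator 1 + z²/n = 1 + 6.635776/1303 = 1.005093.
Center = (0.21642 + 0.002546)/1.005093 = 0.21786.
Radicand: p̂(1−p̂)/n + z²/(4n²) = 0.000130149 + 0.000000977 = 0.000131126.
Half-width = z·√(radicand)/denom = 2.576·0.011451/1.005093 = 0.02935.
Interval: 0.21786 ± 0.02935 → (0.1885, 0.2472).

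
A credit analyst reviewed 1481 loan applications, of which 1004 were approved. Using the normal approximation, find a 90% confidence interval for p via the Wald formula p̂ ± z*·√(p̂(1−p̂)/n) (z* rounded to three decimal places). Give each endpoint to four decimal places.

(0.6579, 0.6979)

The sample proportion is 1004/1481 = 0.67792.
Standard error of p̂: √(0.218344/1481) = √0.000147430 = 0.012142.
The 90% critical value is z* = 1.645.
Margin = 1.645·0.012142 = 0.01997.
CI: 0.67792 ± 0.01997 = (0.6579, 0.6979).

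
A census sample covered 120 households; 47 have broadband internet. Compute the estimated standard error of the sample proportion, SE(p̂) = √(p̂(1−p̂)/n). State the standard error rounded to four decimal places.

With x = 47 successes in n = 120, p̂ = 0.39167.
p̂(1−p̂) = 0.39167·0.60833 = 0.238265.
SE = √(0.238265/120) = 0.0446.

SE = 0.0446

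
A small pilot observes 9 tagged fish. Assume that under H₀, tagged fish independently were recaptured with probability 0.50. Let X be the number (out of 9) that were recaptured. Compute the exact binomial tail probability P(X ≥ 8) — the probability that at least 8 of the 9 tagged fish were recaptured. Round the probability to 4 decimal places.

P = 0.0195

X is binomial with n = 9 and p = 0.50.
P(X ≥ 8) = C(9,8)·0.50^8·0.50^1 + C(9,9)·0.50^9·0.50^0.
= 0.017578 + 0.001953 = 0.0195.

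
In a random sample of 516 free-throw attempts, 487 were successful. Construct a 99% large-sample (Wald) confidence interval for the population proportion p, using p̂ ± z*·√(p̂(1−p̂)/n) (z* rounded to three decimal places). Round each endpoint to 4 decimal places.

Sample proportion p̂ = 487/516 = 0.94380.
SE = √(p̂(1−p̂)/n) = √(0.053043/516) = 0.010139.
For 99% confidence, z* = 2.576.
Margin = 2.576·0.010139 = 0.02612.
CI: 0.94380 ± 0.02612 = (0.9177, 0.9699).

(0.9177, 0.9699)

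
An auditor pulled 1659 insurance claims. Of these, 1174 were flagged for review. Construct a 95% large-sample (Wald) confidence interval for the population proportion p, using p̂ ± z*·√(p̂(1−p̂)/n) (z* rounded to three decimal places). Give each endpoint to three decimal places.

The sample proportion is 1174/1659 = 0.70766.
Standard error of p̂: √(0.206879/1659) = √0.000124701 = 0.011167.
The 95% critical value is z* = 1.960.
Margin = 1.960·0.011167 = 0.02189.
Interval: 0.70766 ± 0.02189 → (0.686, 0.730).

(0.686, 0.730)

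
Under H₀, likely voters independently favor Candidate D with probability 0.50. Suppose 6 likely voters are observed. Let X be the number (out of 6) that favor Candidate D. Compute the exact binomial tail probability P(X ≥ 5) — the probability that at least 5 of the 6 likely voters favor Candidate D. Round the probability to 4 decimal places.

P = 0.1094

X ~ Binomial(n=6, p=0.50).
P(X ≥ 5) = C(6,5)·0.50^5·0.50^1 + C(6,6)·0.50^6·0.50^0.
= 0.093750 + 0.015625 = 0.1094.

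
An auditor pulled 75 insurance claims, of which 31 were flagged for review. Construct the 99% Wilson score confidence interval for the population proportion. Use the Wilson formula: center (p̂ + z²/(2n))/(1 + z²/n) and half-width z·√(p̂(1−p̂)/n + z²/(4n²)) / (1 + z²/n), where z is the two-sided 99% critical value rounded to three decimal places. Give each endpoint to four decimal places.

(0.2798, 0.5609)

p̂ = 31/75 = 0.41333; z = 2.576, so z² = 6.635776.
1 + z²/n = 1.088477.
Center = (0.41333 + 0.044239)/1.088477 = 0.42038.
Radicand: p̂(1−p̂)/n + z²/(4n²) = 0.003233185 + 0.000294923 = 0.003528108.
Half-width = 2.576·√0.003528108/1.088477 = 0.14057.
CI: 0.42038 ± 0.14057 = (0.2798, 0.5609).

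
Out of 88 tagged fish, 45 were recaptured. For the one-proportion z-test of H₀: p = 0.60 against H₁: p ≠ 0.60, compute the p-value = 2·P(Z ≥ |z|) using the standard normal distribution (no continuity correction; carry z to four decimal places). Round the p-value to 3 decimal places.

p̂ = 45/88 = 0.51136.
Under H₀, SE = √(p₀(1−p₀)/n) = √(0.60·0.40/88) = √0.002727273 = 0.052223.
Test statistic (full precision, shown to 4 dp): z = (45/88 − 0.60)/SE₀ ≈ -1.6973.
From the standard normal, 2·P(Z ≥ |z|) = 0.090.

p-value = 0.090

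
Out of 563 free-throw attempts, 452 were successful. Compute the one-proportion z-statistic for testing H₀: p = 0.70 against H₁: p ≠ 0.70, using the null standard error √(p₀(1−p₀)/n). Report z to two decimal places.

p̂ = 452/563 = 0.80284.
SE₀ = √(0.70·0.30/563) = 0.019313.
z = (p̂ − p₀)/SE = (0.80284 − 0.70)/0.019313 = 5.32.

z = 5.32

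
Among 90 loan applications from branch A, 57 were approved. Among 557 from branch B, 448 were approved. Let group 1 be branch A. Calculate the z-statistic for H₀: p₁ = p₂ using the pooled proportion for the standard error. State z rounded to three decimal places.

Sample proportions: p̂₁ = 57/90 = 0.63333 and p̂₂ = 448/557 = 0.80431.
Pooling: p̂ = 505/647 = 0.78053.
Pooled SE = √[0.1713054·0.01290644] ≈ 0.047021.
z = (p̂₁ − p̂₂)/SE = (0.63333 − 0.80431)/0.047021 = -0.17098/0.047021 = -3.636.

z = -3.636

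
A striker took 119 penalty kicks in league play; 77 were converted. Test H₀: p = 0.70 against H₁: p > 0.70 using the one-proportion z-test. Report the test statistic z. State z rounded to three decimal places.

z = -1.260

With x = 77 successes in n = 119, p̂ = 0.64706.
SE₀ = √(0.70·0.30/119) = 0.042008.
z = (p̂ − p₀)/SE = (0.64706 − 0.70)/0.042008 = -1.260.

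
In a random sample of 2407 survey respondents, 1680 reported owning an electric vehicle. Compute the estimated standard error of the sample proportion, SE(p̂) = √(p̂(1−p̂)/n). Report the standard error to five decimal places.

SE = 0.00936

p̂ = 1680/2407 = 0.69796.
p̂(1−p̂) = 0.210812.
SE = √(0.210812/2407) = √0.000087583 = 0.00936.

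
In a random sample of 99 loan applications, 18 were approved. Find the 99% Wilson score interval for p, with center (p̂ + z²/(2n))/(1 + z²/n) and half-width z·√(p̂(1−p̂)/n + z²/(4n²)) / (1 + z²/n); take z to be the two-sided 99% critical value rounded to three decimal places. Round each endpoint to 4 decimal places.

(0.1031, 0.3005)

Here p̂ = 18/99 = 0.18182 and z = 2.576 (z² = 6.635776).
1 + z²/n = 1.067028.
Adjusted center: (0.18182 + z²/(2n))/1.067028 = 0.20181.
Radicand: p̂(1−p̂)/n + z²/(4n²) = 0.001502630 + 0.000169263 = 0.001671893.
Half-width = 2.576·√0.001671893/1.067028 = 0.09871.
Interval: 0.20181 ± 0.09871 → (0.1031, 0.3005).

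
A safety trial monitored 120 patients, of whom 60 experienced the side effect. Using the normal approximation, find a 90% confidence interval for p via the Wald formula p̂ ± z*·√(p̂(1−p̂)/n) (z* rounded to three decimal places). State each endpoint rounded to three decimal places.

Sample proportion p̂ = 60/120 = 0.50000.
Standard error of p̂: √(0.250000/120) = √0.002083333 = 0.045644.
The 90% critical value is z* = 1.645.
Margin of error: 1.645 × 0.045644 = 0.07508.
CI: 0.50000 ± 0.07508 = (0.425, 0.575).

(0.425, 0.575)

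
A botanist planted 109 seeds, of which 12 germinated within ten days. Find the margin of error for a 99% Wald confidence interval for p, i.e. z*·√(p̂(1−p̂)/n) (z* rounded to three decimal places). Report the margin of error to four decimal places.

ME = 0.0772

The sample proportion is 12/109 = 0.11009.
SE = √(p̂(1−p̂)/n) = √(0.097972/109) = 0.029980.
The 99% critical value is z* = 2.576.
ME = 2.576·0.029980 = 0.0772.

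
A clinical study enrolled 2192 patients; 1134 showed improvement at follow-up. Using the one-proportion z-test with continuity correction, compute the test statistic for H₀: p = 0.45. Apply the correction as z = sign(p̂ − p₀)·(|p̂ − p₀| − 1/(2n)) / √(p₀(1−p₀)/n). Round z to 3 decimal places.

Sample proportion p̂ = 1134/2192 = 0.51734. p̂ − p₀ = 0.067336.
Continuity correction 1/(2n) = 1/4384 = 0.000228.
Corrected numerator: |0.067336| − 0.000228 = 0.067108.
SE₀ = √(0.45·0.55/2192) = 0.010626.
z = (+)0.067108/0.010626 = 6.315.

z = 6.315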